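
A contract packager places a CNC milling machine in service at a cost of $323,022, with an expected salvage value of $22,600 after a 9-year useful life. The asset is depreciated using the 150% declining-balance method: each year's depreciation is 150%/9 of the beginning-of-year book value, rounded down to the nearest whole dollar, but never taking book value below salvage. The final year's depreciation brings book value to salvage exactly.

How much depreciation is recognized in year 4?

$31,155

Depreciable base = $323,022 − $22,600 = $300,422.
Year 1: ⌊$323,022 × 150%/9⌋ = $53,837. Book value $269,185.
Year 2: ⌊$269,185 × 150%/9⌋ = $44,864. Book value $224,321.
Year 3: ⌊$224,321 × 150%/9⌋ = $37,386. Book value $186,935.
Year 4: ⌊$186,935 × 150%/9⌋ = $31,155. Book value $155,780.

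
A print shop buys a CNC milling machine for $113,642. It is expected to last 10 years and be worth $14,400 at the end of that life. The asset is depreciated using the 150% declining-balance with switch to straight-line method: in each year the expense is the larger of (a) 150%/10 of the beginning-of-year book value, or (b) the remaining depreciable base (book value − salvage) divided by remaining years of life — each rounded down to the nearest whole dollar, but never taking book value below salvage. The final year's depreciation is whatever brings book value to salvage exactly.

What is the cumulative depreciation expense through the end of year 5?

Depreciable base = $113,642 − $14,400 = $99,242.
Year 1: DB = ⌊$113,642 × 150%/10⌋ = $17,046; SL = ⌊$99,242/10⌋ = $9,924 → take DB $17,046. Book value $96,596.
Year 2: DB = ⌊$96,596 × 150%/10⌋ = $14,489; SL = ⌊$82,196/9⌋ = $9,132 → take DB $14,489. Book value $82,107.
Year 3: DB = ⌊$82,107 × 150%/10⌋ = $12,316; SL = ⌊$67,707/8⌋ = $8,463 → take DB $12,316. Book value $69,791.
Year 4: DB = ⌊$69,791 × 150%/10⌋ = $10,468; SL = ⌊$55,391/7⌋ = $7,913 → take DB $10,468. Book value $59,323.
Year 5: DB = ⌊$59,323 × 150%/10⌋ = $8,898; SL = ⌊$44,923/6⌋ = $7,487 → take DB $8,898. Book value $50,425.
Accumulated through year 5 = $113,642 − $50,425 = $63,217.

$63,217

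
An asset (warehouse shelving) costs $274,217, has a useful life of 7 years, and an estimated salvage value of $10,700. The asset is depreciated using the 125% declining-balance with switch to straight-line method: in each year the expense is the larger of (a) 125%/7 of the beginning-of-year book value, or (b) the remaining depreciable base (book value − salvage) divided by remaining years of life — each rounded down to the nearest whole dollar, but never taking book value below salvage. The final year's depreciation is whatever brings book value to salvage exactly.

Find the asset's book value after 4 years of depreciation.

$115,297

Depreciable base = $274,217 − $10,700 = $263,517.
Year 1: DB = ⌊$274,217 × 125%/7⌋ = $48,967; SL = ⌊$263,517/7⌋ = $37,645 → take DB $48,967. Book value $225,250.
Year 2: DB = ⌊$225,250 × 125%/7⌋ = $40,223; SL = ⌊$214,550/6⌋ = $35,758 → take DB $40,223. Book value $185,027.
Year 3: DB = ⌊$185,027 × 125%/7⌋ = $33,040; SL = ⌊$174,327/5⌋ = $34,865 → take SL $34,865. Book value $150,162.
Year 4: DB = ⌊$150,162 × 125%/7⌋ = $26,814; SL = ⌊$139,462/4⌋ = $34,865 → take SL $34,865. Book value $115,297.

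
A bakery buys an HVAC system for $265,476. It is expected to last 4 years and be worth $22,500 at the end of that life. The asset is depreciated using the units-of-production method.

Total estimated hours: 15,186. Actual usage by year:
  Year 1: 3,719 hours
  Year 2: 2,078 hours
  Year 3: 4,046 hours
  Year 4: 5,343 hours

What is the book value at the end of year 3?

Depreciable base = $265,476 − $22,500 = $242,976.
Rate = $242,976 / 15,186 hours = $16 per hour.
Year 1: 3,719 × $16 = $59,504. Book value $205,972.
Year 2: 2,078 × $16 = $33,248. Book value $172,724.
Year 3: 4,046 × $16 = $64,736. Book value $107,988.

$107,988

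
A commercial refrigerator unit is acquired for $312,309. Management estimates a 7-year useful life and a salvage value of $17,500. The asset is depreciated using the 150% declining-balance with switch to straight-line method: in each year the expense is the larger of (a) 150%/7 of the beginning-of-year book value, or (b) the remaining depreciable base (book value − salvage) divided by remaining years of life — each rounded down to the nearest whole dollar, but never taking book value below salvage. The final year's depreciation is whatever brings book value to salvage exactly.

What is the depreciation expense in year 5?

$33,497

Depreciable base = $312,309 − $17,500 = $294,809.
Year 1: DB = ⌊$312,309 × 150%/7⌋ = $66,923; SL = ⌊$294,809/7⌋ = $42,115 → take DB $66,923. Book value $245,386.
Year 2: DB = ⌊$245,386 × 150%/7⌋ = $52,582; SL = ⌊$227,886/6⌋ = $37,981 → take DB $52,582. Book value $192,804.
Year 3: DB = ⌊$192,804 × 150%/7⌋ = $41,315; SL = ⌊$175,304/5⌋ = $35,060 → take DB $41,315. Book value $151,489.
Year 4: DB = ⌊$151,489 × 150%/7⌋ = $32,461; SL = ⌊$133,989/4⌋ = $33,497 → take SL $33,497. Book value $117,992.
Year 5: DB = ⌊$117,992 × 150%/7⌋ = $25,284; SL = ⌊$100,492/3⌋ = $33,497 → take SL $33,497. Book value $84,495.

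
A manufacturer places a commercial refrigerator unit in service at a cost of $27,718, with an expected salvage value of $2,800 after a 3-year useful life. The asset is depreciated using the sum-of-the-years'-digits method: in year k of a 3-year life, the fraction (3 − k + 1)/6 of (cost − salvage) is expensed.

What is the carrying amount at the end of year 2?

Depreciable base = $27,718 − $2,800 = $24,918.
Sum of the years' digits = 3+2+1 = 6.
Year 1: $24,918 × 3/6 = $12,459. Book value $15,259.
Year 2: $24,918 × 2/6 = $8,306. Book value $6,953.

$6,953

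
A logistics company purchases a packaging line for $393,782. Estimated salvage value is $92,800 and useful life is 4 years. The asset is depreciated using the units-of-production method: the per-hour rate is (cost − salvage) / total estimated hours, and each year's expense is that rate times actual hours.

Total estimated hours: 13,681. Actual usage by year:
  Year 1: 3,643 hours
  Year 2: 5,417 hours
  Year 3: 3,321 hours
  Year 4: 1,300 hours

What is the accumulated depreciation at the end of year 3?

Depreciable base = $393,782 − $92,800 = $300,982.
Rate = $300,982 / 13,681 hours = $22 per hour.
Year 1: 3,643 × $22 = $80,146. Book value $313,636.
Year 2: 5,417 × $22 = $119,174. Book value $194,462.
Year 3: 3,321 × $22 = $73,062. Book value $121,400.
Accumulated through year 3 = $393,782 − $121,400 = $272,382.

$272,382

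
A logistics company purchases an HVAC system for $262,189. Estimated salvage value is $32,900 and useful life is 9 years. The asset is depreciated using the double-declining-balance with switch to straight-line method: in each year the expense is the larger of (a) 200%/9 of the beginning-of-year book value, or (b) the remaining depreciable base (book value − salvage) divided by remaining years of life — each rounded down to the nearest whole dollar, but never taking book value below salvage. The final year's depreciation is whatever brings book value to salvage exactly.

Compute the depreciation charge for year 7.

$12,898

Depreciable base = $262,189 − $32,900 = $229,289.
Year 1: DB = ⌊$262,189 × 200%/9⌋ = $58,264; SL = ⌊$229,289/9⌋ = $25,476 → take DB $58,264. Book value $203,925.
Year 2: DB = ⌊$203,925 × 200%/9⌋ = $45,316; SL = ⌊$171,025/8⌋ = $21,378 → take DB $45,316. Book value $158,609.
Year 3: DB = ⌊$158,609 × 200%/9⌋ = $35,246; SL = ⌊$125,709/7⌋ = $17,958 → take DB $35,246. Book value $123,363.
Year 4: DB = ⌊$123,363 × 200%/9⌋ = $27,414; SL = ⌊$90,463/6⌋ = $15,077 → take DB $27,414. Book value $95,949.
Year 5: DB = ⌊$95,949 × 200%/9⌋ = $21,322; SL = ⌊$63,049/5⌋ = $12,609 → take DB $21,322. Book value $74,627.
Year 6: DB = ⌊$74,627 × 200%/9⌋ = $16,583; SL = ⌊$41,727/4⌋ = $10,431 → take DB $16,583. Book value $58,044.
Year 7: DB = ⌊$58,044 × 200%/9⌋ = $12,898; SL = ⌊$25,144/3⌋ = $8,381 → take DB $12,898. Book value $45,146.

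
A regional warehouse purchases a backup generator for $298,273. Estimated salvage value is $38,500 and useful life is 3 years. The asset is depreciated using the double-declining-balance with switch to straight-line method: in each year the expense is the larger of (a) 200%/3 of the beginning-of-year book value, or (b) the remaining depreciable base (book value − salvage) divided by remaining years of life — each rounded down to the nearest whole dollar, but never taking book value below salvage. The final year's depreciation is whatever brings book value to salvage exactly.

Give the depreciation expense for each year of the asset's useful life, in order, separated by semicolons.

Depreciable base = $298,273 − $38,500 = $259,773.
Year 1: DB = ⌊$298,273 × 200%/3⌋ = $198,848; SL = ⌊$259,773/3⌋ = $86,591 → take DB $198,848. Book value $99,425.
Year 2: DB = ⌊$99,425 × 200%/3⌋ = $66,283; SL = ⌊$60,925/2⌋ = $30,462 → take DB $66,283, capped at $60,925. Book value $38,500.
Year 3 (final): $38,500 − $38,500 = $0. Book value $38,500.

$198,848; $60,925; $0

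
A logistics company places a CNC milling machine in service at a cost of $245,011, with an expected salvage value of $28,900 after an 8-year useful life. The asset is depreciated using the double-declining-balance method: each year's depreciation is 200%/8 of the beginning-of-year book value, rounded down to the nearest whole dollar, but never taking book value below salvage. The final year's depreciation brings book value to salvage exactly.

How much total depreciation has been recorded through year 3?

$141,646

Depreciable base = $245,011 − $28,900 = $216,111.
Year 1: ⌊$245,011 × 200%/8⌋ = $61,252. Book value $183,759.
Year 2: ⌊$183,759 × 200%/8⌋ = $45,939. Book value $137,820.
Year 3: ⌊$137,820 × 200%/8⌋ = $34,455. Book value $103,365.
Accumulated through year 3 = $245,011 − $103,365 = $141,646.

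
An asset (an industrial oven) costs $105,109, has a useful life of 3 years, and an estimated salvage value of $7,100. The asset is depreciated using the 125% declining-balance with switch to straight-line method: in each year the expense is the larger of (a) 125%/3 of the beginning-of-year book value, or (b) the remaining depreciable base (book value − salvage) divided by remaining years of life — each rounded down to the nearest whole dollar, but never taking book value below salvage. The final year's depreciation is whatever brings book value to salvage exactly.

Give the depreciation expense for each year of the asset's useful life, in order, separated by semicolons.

Depreciable base = $105,109 − $7,100 = $98,009.
Year 1: DB = ⌊$105,109 × 125%/3⌋ = $43,795; SL = ⌊$98,009/3⌋ = $32,669 → take DB $43,795. Book value $61,314.
Year 2: DB = ⌊$61,314 × 125%/3⌋ = $25,547; SL = ⌊$54,214/2⌋ = $27,107 → take SL $27,107. Book value $34,207.
Year 3 (final): $34,207 − $7,100 = $27,107. Book value $7,100.

$43,795; $27,107; $27,107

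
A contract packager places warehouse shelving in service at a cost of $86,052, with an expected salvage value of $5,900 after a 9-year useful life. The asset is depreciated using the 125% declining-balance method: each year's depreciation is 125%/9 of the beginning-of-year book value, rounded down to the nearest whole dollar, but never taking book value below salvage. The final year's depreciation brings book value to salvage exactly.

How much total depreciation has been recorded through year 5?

Depreciable base = $86,052 − $5,900 = $80,152.
Year 1: ⌊$86,052 × 125%/9⌋ = $11,951. Book value $74,101.
Year 2: ⌊$74,101 × 125%/9⌋ = $10,291. Book value $63,810.
Year 3: ⌊$63,810 × 125%/9⌋ = $8,862. Book value $54,948.
Year 4: ⌊$54,948 × 125%/9⌋ = $7,631. Book value $47,317.
Year 5: ⌊$47,317 × 125%/9⌋ = $6,571. Book value $40,746.
Accumulated through year 5 = $86,052 − $40,746 = $45,306.

$45,306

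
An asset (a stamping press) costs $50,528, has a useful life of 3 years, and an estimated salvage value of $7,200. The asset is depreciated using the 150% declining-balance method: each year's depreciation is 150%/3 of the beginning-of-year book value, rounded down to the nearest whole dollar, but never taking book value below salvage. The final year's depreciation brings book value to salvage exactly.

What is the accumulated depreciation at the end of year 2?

Depreciable base = $50,528 − $7,200 = $43,328.
Year 1: ⌊$50,528 × 150%/3⌋ = $25,264. Book value $25,264.
Year 2: ⌊$25,264 × 150%/3⌋ = $12,632. Book value $12,632.
Accumulated through year 2 = $50,528 − $12,632 = $37,896.

$37,896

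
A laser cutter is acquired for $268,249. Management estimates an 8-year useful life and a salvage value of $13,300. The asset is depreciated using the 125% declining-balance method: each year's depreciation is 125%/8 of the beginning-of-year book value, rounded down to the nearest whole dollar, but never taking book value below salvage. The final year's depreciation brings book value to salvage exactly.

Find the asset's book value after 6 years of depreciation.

Depreciable base = $268,249 − $13,300 = $254,949.
Year 1: ⌊$268,249 × 125%/8⌋ = $41,913. Book value $226,336.
Year 2: ⌊$226,336 × 125%/8⌋ = $35,365. Book value $190,971.
Year 3: ⌊$190,971 × 125%/8⌋ = $29,839. Book value $161,132.
Year 4: ⌊$161,132 × 125%/8⌋ = $25,176. Book value $135,956.
Year 5: ⌊$135,956 × 125%/8⌋ = $21,243. Book value $114,713.
Year 6: ⌊$114,713 × 125%/8⌋ = $17,923. Book value $96,790.

$96,790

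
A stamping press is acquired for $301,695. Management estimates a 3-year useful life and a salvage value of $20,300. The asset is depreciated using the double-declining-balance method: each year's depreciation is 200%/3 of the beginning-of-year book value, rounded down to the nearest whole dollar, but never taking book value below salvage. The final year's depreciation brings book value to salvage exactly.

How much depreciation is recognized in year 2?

Depreciable base = $301,695 − $20,300 = $281,395.
Year 1: ⌊$301,695 × 200%/3⌋ = $201,130. Book value $100,565.
Year 2: ⌊$100,565 × 200%/3⌋ = $67,043. Book value $33,522.

$67,043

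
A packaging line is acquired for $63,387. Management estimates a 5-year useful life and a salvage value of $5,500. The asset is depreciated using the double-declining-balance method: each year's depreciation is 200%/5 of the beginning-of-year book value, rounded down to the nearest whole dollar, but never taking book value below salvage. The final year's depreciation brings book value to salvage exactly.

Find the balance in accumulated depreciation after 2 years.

Depreciable base = $63,387 − $5,500 = $57,887.
Year 1: ⌊$63,387 × 200%/5⌋ = $25,354. Book value $38,033.
Year 2: ⌊$38,033 × 200%/5⌋ = $15,213. Book value $22,820.
Accumulated through year 2 = $63,387 − $22,820 = $40,567.

$40,567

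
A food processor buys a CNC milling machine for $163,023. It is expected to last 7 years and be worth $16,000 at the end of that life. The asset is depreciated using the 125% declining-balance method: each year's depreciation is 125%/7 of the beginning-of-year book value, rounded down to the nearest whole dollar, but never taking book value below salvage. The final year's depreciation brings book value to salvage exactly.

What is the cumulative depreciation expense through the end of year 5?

Depreciable base = $163,023 − $16,000 = $147,023.
Year 1: ⌊$163,023 × 125%/7⌋ = $29,111. Book value $133,912.
Year 2: ⌊$133,912 × 125%/7⌋ = $23,912. Book value $110,000.
Year 3: ⌊$110,000 × 125%/7⌋ = $19,642. Book value $90,358.
Year 4: ⌊$90,358 × 125%/7⌋ = $16,135. Book value $74,223.
Year 5: ⌊$74,223 × 125%/7⌋ = $13,254. Book value $60,969.
Accumulated through year 5 = $163,023 − $60,969 = $102,054.

$102,054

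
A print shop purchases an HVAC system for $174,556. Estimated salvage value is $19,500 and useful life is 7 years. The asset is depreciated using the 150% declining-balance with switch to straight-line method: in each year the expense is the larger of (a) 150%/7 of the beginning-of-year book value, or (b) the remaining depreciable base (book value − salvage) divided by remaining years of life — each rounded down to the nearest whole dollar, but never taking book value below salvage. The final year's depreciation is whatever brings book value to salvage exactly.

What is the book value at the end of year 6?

$35,176

Depreciable base = $174,556 − $19,500 = $155,056.
Year 1: DB = ⌊$174,556 × 150%/7⌋ = $37,404; SL = ⌊$155,056/7⌋ = $22,150 → take DB $37,404. Book value $137,152.
Year 2: DB = ⌊$137,152 × 150%/7⌋ = $29,389; SL = ⌊$117,652/6⌋ = $19,608 → take DB $29,389. Book value $107,763.
Year 3: DB = ⌊$107,763 × 150%/7⌋ = $23,092; SL = ⌊$88,263/5⌋ = $17,652 → take DB $23,092. Book value $84,671.
Year 4: DB = ⌊$84,671 × 150%/7⌋ = $18,143; SL = ⌊$65,171/4⌋ = $16,292 → take DB $18,143. Book value $66,528.
Year 5: DB = ⌊$66,528 × 150%/7⌋ = $14,256; SL = ⌊$47,028/3⌋ = $15,676 → take SL $15,676. Book value $50,852.
Year 6: DB = ⌊$50,852 × 150%/7⌋ = $10,896; SL = ⌊$31,352/2⌋ = $15,676 → take SL $15,676. Book value $35,176.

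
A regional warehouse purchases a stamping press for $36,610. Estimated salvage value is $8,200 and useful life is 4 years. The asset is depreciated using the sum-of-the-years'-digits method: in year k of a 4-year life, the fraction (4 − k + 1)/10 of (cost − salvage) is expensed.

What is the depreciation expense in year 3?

$5,682

Depreciable base = $36,610 − $8,200 = $28,410.
Sum of the years' digits = 4+3+2+1 = 10.
Year 1: $28,410 × 4/10 = $11,364. Book value $25,246.
Year 2: $28,410 × 3/10 = $8,523. Book value $16,723.
Year 3: $28,410 × 2/10 = $5,682. Book value $11,041.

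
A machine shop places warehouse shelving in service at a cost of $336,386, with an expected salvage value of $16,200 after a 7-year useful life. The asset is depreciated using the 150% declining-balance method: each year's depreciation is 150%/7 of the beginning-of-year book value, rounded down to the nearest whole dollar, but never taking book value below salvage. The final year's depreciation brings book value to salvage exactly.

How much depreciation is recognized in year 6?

Depreciable base = $336,386 − $16,200 = $320,186.
Year 1: ⌊$336,386 × 150%/7⌋ = $72,082. Book value $264,304.
Year 2: ⌊$264,304 × 150%/7⌋ = $56,636. Book value $207,668.
Year 3: ⌊$207,668 × 150%/7⌋ = $44,500. Book value $163,168.
Year 4: ⌊$163,168 × 150%/7⌋ = $34,964. Book value $128,204.
Year 5: ⌊$128,204 × 150%/7⌋ = $27,472. Book value $100,732.
Year 6: ⌊$100,732 × 150%/7⌋ = $21,585. Book value $79,147.

$21,585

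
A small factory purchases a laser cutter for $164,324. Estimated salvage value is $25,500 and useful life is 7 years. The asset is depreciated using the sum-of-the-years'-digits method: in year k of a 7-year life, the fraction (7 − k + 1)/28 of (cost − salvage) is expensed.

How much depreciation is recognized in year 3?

Depreciable base = $164,324 − $25,500 = $138,824.
Sum of the years' digits = 7+6+5+4+3+2+1 = 28.
Year 1: $138,824 × 7/28 = $34,706. Book value $129,618.
Year 2: $138,824 × 6/28 = $29,748. Book value $99,870.
Year 3: $138,824 × 5/28 = $24,790. Book value $75,080.

$24,790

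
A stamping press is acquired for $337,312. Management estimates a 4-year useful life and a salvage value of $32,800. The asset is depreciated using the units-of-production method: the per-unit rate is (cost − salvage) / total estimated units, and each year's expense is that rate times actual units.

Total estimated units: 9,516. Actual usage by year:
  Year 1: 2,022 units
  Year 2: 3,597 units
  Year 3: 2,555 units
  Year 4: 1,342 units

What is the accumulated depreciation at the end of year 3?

$261,568

Depreciable base = $337,312 − $32,800 = $304,512.
Rate = $304,512 / 9,516 units = $32 per unit.
Year 1: 2,022 × $32 = $64,704. Book value $272,608.
Year 2: 3,597 × $32 = $115,104. Book value $157,504.
Year 3: 2,555 × $32 = $81,760. Book value $75,744.
Accumulated through year 3 = $337,312 − $75,744 = $261,568.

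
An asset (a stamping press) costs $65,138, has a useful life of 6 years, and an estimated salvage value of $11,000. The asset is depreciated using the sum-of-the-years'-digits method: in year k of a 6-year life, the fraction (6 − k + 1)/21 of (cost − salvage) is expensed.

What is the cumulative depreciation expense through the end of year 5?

Depreciable base = $65,138 − $11,000 = $54,138.
Sum of the years' digits = 6+5+4+3+2+1 = 21.
Year 1: $54,138 × 6/21 = $15,468. Book value $49,670.
Year 2: $54,138 × 5/21 = $12,890. Book value $36,780.
Year 3: $54,138 × 4/21 = $10,312. Book value $26,468.
Year 4: $54,138 × 3/21 = $7,734. Book value $18,734.
Year 5: $54,138 × 2/21 = $5,156. Book value $13,578.
Accumulated through year 5 = $65,138 − $13,578 = $51,560.

$51,560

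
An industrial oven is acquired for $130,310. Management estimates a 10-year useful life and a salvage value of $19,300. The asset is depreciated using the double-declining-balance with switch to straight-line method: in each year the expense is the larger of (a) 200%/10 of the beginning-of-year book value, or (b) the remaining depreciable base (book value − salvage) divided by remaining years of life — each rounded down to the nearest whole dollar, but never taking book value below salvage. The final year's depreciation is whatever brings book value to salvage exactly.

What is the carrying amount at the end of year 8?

$21,864

Depreciable base = $130,310 − $19,300 = $111,010.
Year 1: DB = ⌊$130,310 × 200%/10⌋ = $26,062; SL = ⌊$111,010/10⌋ = $11,101 → take DB $26,062. Book value $104,248.
Year 2: DB = ⌊$104,248 × 200%/10⌋ = $20,849; SL = ⌊$84,948/9⌋ = $9,438 → take DB $20,849. Book value $83,399.
Year 3: DB = ⌊$83,399 × 200%/10⌋ = $16,679; SL = ⌊$64,099/8⌋ = $8,012 → take DB $16,679. Book value $66,720.
Year 4: DB = ⌊$66,720 × 200%/10⌋ = $13,344; SL = ⌊$47,420/7⌋ = $6,774 → take DB $13,344. Book value $53,376.
Year 5: DB = ⌊$53,376 × 200%/10⌋ = $10,675; SL = ⌊$34,076/6⌋ = $5,679 → take DB $10,675. Book value $42,701.
Year 6: DB = ⌊$42,701 × 200%/10⌋ = $8,540; SL = ⌊$23,401/5⌋ = $4,680 → take DB $8,540. Book value $34,161.
Year 7: DB = ⌊$34,161 × 200%/10⌋ = $6,832; SL = ⌊$14,861/4⌋ = $3,715 → take DB $6,832. Book value $27,329.
Year 8: DB = ⌊$27,329 × 200%/10⌋ = $5,465; SL = ⌊$8,029/3⌋ = $2,676 → take DB $5,465. Book value $21,864.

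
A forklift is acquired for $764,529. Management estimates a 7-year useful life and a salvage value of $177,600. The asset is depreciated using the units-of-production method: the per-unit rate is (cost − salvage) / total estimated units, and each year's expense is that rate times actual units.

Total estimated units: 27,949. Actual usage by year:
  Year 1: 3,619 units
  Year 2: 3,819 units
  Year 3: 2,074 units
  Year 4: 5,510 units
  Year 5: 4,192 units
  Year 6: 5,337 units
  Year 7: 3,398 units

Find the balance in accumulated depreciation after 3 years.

Depreciable base = $764,529 − $177,600 = $586,929.
Rate = $586,929 / 27,949 units = $21 per unit.
Year 1: 3,619 × $21 = $75,999. Book value $688,530.
Year 2: 3,819 × $21 = $80,199. Book value $608,331.
Year 3: 2,074 × $21 = $43,554. Book value $564,777.
Accumulated through year 3 = $764,529 − $564,777 = $199,752.

$199,752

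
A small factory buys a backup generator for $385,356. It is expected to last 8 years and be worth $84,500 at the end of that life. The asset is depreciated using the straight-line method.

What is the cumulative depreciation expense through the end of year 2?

$75,214

Depreciable base = $385,356 − $84,500 = $300,856.
Annual expense = $300,856 / 8 = $37,607.
End of year 1: book value $347,749.
End of year 2: book value $310,142.
Accumulated through year 2 = $385,356 − $310,142 = $75,214.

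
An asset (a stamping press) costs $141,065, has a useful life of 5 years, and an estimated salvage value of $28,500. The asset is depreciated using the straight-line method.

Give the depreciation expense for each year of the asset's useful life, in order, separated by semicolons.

Depreciable base = $141,065 − $28,500 = $112,565.
Annual expense = $112,565 / 5 = $22,513.
End of year 1: book value $118,552.
End of year 2: book value $96,039.
End of year 3: book value $73,526.
End of year 4: book value $51,013.
End of year 5: book value $28,500.

$22,513; $22,513; $22,513; $22,513; $22,513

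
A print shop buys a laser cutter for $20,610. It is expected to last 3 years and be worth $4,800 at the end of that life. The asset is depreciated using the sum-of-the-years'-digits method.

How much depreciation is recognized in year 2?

$5,270

Depreciable base = $20,610 − $4,800 = $15,810.
Sum of the years' digits = 3+2+1 = 6.
Year 1: $15,810 × 3/6 = $7,905. Book value $12,705.
Year 2: $15,810 × 2/6 = $5,270. Book value $7,435.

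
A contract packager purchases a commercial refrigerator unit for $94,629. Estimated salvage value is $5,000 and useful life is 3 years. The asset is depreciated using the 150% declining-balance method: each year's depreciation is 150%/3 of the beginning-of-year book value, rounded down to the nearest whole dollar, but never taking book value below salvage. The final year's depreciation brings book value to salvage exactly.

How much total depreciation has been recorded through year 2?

$70,971

Depreciable base = $94,629 − $5,000 = $89,629.
Year 1: ⌊$94,629 × 150%/3⌋ = $47,314. Book value $47,315.
Year 2: ⌊$47,315 × 150%/3⌋ = $23,657. Book value $23,658.
Accumulated through year 2 = $94,629 − $23,658 = $70,971.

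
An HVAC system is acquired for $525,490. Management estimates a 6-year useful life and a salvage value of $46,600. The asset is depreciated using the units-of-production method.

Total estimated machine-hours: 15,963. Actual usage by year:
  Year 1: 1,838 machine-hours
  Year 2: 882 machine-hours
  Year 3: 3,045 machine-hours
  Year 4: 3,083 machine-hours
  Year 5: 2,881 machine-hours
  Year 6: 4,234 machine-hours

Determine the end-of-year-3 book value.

Depreciable base = $525,490 − $46,600 = $478,890.
Rate = $478,890 / 15,963 machine-hours = $30 per machine-hour.
Year 1: 1,838 × $30 = $55,140. Book value $470,350.
Year 2: 882 × $30 = $26,460. Book value $443,890.
Year 3: 3,045 × $30 = $91,350. Book value $352,540.

$352,540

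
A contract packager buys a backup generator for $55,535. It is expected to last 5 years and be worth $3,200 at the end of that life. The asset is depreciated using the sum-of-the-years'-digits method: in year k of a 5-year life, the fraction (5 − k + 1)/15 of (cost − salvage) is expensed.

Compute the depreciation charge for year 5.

$3,489

Depreciable base = $55,535 − $3,200 = $52,335.
Sum of the years' digits = 5+4+3+2+1 = 15.
Year 1: $52,335 × 5/15 = $17,445. Book value $38,090.
Year 2: $52,335 × 4/15 = $13,956. Book value $24,134.
Year 3: $52,335 × 3/15 = $10,467. Book value $13,667.
Year 4: $52,335 × 2/15 = $6,978. Book value $6,689.
Year 5: $52,335 × 1/15 = $3,489. Book value $3,200.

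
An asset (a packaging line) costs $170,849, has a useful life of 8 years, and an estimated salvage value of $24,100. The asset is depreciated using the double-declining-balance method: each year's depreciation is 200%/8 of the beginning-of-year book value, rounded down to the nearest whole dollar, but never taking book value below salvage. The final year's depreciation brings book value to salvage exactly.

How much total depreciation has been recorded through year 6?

Depreciable base = $170,849 − $24,100 = $146,749.
Year 1: ⌊$170,849 × 200%/8⌋ = $42,712. Book value $128,137.
Year 2: ⌊$128,137 × 200%/8⌋ = $32,034. Book value $96,103.
Year 3: ⌊$96,103 × 200%/8⌋ = $24,025. Book value $72,078.
Year 4: ⌊$72,078 × 200%/8⌋ = $18,019. Book value $54,059.
Year 5: ⌊$54,059 × 200%/8⌋ = $13,514. Book value $40,545.
Year 6: ⌊$40,545 × 200%/8⌋ = $10,136. Book value $30,409.
Accumulated through year 6 = $170,849 − $30,409 = $140,440.

$140,440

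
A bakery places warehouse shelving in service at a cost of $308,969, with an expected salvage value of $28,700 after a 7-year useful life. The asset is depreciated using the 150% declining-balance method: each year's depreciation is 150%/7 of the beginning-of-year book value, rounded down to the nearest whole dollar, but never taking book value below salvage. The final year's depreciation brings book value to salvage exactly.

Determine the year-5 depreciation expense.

$25,233

Depreciable base = $308,969 − $28,700 = $280,269.
Year 1: ⌊$308,969 × 150%/7⌋ = $66,207. Book value $242,762.
Year 2: ⌊$242,762 × 150%/7⌋ = $52,020. Book value $190,742.
Year 3: ⌊$190,742 × 150%/7⌋ = $40,873. Book value $149,869.
Year 4: ⌊$149,869 × 150%/7⌋ = $32,114. Book value $117,755.
Year 5: ⌊$117,755 × 150%/7⌋ = $25,233. Book value $92,522.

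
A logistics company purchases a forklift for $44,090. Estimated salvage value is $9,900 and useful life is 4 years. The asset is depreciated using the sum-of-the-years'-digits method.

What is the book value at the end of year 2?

Depreciable base = $44,090 − $9,900 = $34,190.
Sum of the years' digits = 4+3+2+1 = 10.
Year 1: $34,190 × 4/10 = $13,676. Book value $30,414.
Year 2: $34,190 × 3/10 = $10,257. Book value $20,157.

$20,157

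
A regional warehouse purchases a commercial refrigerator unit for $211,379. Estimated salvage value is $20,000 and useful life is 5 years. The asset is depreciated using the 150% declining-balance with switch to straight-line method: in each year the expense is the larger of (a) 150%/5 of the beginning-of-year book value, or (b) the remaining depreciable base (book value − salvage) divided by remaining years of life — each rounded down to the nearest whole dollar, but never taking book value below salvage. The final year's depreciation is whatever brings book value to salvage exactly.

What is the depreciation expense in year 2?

$44,389

Depreciable base = $211,379 − $20,000 = $191,379.
Year 1: DB = ⌊$211,379 × 150%/5⌋ = $63,413; SL = ⌊$191,379/5⌋ = $38,275 → take DB $63,413. Book value $147,966.
Year 2: DB = ⌊$147,966 × 150%/5⌋ = $44,389; SL = ⌊$127,966/4⌋ = $31,991 → take DB $44,389. Book value $103,577.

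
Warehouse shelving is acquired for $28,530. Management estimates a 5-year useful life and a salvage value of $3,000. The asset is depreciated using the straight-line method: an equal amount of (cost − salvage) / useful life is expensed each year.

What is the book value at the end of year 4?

Depreciable base = $28,530 − $3,000 = $25,530.
Annual expense = $25,530 / 5 = $5,106.
End of year 1: book value $23,424.
End of year 2: book value $18,318.
End of year 3: book value $13,212.
End of year 4: book value $8,106.

$8,106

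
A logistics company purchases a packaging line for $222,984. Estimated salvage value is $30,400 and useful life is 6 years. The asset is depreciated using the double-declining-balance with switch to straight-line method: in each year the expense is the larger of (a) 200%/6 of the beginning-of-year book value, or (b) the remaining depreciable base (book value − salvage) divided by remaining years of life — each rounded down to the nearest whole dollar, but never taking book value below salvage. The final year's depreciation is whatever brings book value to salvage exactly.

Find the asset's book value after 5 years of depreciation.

Depreciable base = $222,984 − $30,400 = $192,584.
Year 1: DB = ⌊$222,984 × 200%/6⌋ = $74,328; SL = ⌊$192,584/6⌋ = $32,097 → take DB $74,328. Book value $148,656.
Year 2: DB = ⌊$148,656 × 200%/6⌋ = $49,552; SL = ⌊$118,256/5⌋ = $23,651 → take DB $49,552. Book value $99,104.
Year 3: DB = ⌊$99,104 × 200%/6⌋ = $33,034; SL = ⌊$68,704/4⌋ = $17,176 → take DB $33,034. Book value $66,070.
Year 4: DB = ⌊$66,070 × 200%/6⌋ = $22,023; SL = ⌊$35,670/3⌋ = $11,890 → take DB $22,023. Book value $44,047.
Year 5: DB = ⌊$44,047 × 200%/6⌋ = $14,682; SL = ⌊$13,647/2⌋ = $6,823 → take DB $14,682, capped at $13,647. Book value $30,400.

$30,400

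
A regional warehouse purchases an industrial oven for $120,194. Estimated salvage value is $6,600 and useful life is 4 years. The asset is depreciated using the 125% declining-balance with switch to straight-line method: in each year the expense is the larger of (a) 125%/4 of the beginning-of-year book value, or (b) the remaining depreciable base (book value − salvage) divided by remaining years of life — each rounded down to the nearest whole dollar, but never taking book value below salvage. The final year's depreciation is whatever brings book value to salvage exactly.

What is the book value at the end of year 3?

$31,706

Depreciable base = $120,194 − $6,600 = $113,594.
Year 1: DB = ⌊$120,194 × 125%/4⌋ = $37,560; SL = ⌊$113,594/4⌋ = $28,398 → take DB $37,560. Book value $82,634.
Year 2: DB = ⌊$82,634 × 125%/4⌋ = $25,823; SL = ⌊$76,034/3⌋ = $25,344 → take DB $25,823. Book value $56,811.
Year 3: DB = ⌊$56,811 × 125%/4⌋ = $17,753; SL = ⌊$50,211/2⌋ = $25,105 → take SL $25,105. Book value $31,706.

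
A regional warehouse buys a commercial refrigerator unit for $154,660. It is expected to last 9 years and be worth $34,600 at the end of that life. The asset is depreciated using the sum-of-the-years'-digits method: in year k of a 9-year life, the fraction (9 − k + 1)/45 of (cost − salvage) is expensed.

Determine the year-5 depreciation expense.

$13,340

Depreciable base = $154,660 − $34,600 = $120,060.
Sum of the years' digits = 9+8+7+6+5+4+3+2+1 = 45.
Year 1: $120,060 × 9/45 = $24,012. Book value $130,648.
Year 2: $120,060 × 8/45 = $21,344. Book value $109,304.
Year 3: $120,060 × 7/45 = $18,676. Book value $90,628.
Year 4: $120,060 × 6/45 = $16,008. Book value $74,620.
Year 5: $120,060 × 5/45 = $13,340. Book value $61,280.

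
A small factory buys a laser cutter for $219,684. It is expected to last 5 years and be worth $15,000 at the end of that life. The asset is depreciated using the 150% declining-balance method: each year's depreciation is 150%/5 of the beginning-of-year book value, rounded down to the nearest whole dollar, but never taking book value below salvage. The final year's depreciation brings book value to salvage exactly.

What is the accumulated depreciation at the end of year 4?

Depreciable base = $219,684 − $15,000 = $204,684.
Year 1: ⌊$219,684 × 150%/5⌋ = $65,905. Book value $153,779.
Year 2: ⌊$153,779 × 150%/5⌋ = $46,133. Book value $107,646.
Year 3: ⌊$107,646 × 150%/5⌋ = $32,293. Book value $75,353.
Year 4: ⌊$75,353 × 150%/5⌋ = $22,605. Book value $52,748.
Accumulated through year 4 = $219,684 − $52,748 = $166,936.

$166,936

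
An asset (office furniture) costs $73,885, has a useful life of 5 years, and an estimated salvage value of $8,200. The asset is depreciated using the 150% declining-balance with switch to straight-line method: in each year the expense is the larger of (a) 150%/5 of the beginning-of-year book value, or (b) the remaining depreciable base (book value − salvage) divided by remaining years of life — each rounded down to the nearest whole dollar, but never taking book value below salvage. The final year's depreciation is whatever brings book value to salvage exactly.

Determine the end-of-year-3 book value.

$25,343

Depreciable base = $73,885 − $8,200 = $65,685.
Year 1: DB = ⌊$73,885 × 150%/5⌋ = $22,165; SL = ⌊$65,685/5⌋ = $13,137 → take DB $22,165. Book value $51,720.
Year 2: DB = ⌊$51,720 × 150%/5⌋ = $15,516; SL = ⌊$43,520/4⌋ = $10,880 → take DB $15,516. Book value $36,204.
Year 3: DB = ⌊$36,204 × 150%/5⌋ = $10,861; SL = ⌊$28,004/3⌋ = $9,334 → take DB $10,861. Book value $25,343.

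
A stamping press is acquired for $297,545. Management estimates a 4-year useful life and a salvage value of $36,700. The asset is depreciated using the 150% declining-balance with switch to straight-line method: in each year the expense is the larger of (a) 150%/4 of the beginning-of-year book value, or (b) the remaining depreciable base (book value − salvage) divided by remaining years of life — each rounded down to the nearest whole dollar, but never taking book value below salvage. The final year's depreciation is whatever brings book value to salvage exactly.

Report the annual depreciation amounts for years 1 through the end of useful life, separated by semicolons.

Depreciable base = $297,545 − $36,700 = $260,845.
Year 1: DB = ⌊$297,545 × 150%/4⌋ = $111,579; SL = ⌊$260,845/4⌋ = $65,211 → take DB $111,579. Book value $185,966.
Year 2: DB = ⌊$185,966 × 150%/4⌋ = $69,737; SL = ⌊$149,266/3⌋ = $49,755 → take DB $69,737. Book value $116,229.
Year 3: DB = ⌊$116,229 × 150%/4⌋ = $43,585; SL = ⌊$79,529/2⌋ = $39,764 → take DB $43,585. Book value $72,644.
Year 4 (final): $72,644 − $36,700 = $35,944. Book value $36,700.

$111,579; $69,737; $43,585; $35,944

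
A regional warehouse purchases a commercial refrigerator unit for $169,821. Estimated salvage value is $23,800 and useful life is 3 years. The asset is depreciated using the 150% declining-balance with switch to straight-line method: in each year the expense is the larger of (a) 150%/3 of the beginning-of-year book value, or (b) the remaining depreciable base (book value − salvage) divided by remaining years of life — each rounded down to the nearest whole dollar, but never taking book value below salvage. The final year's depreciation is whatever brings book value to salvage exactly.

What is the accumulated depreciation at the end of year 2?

$127,365

Depreciable base = $169,821 − $23,800 = $146,021.
Year 1: DB = ⌊$169,821 × 150%/3⌋ = $84,910; SL = ⌊$146,021/3⌋ = $48,673 → take DB $84,910. Book value $84,911.
Year 2: DB = ⌊$84,911 × 150%/3⌋ = $42,455; SL = ⌊$61,111/2⌋ = $30,555 → take DB $42,455. Book value $42,456.
Accumulated through year 2 = $169,821 − $42,456 = $127,365.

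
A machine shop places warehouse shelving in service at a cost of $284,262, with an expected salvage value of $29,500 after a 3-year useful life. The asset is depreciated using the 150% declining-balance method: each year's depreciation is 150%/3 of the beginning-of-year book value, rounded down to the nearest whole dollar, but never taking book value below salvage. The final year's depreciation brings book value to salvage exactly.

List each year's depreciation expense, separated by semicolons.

Depreciable base = $284,262 − $29,500 = $254,762.
Year 1: ⌊$284,262 × 150%/3⌋ = $142,131. Book value $142,131.
Year 2: ⌊$142,131 × 150%/3⌋ = $71,065. Book value $71,066.
Year 3 (final): $71,066 − $29,500 = $41,566. Book value $29,500.

$142,131; $71,065; $41,566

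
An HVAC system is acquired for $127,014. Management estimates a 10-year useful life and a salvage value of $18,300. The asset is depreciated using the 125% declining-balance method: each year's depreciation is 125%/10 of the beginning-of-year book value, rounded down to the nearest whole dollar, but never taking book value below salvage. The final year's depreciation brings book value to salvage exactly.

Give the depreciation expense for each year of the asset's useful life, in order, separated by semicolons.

$15,876; $13,892; $12,155; $10,636; $9,306; $8,143; $7,125; $6,235; $5,455; $19,891

Depreciable base = $127,014 − $18,300 = $108,714.
Year 1: ⌊$127,014 × 125%/10⌋ = $15,876. Book value $111,138.
Year 2: ⌊$111,138 × 125%/10⌋ = $13,892. Book value $97,246.
Year 3: ⌊$97,246 × 125%/10⌋ = $12,155. Book value $85,091.
Year 4: ⌊$85,091 × 125%/10⌋ = $10,636. Book value $74,455.
Year 5: ⌊$74,455 × 125%/10⌋ = $9,306. Book value $65,149.
Year 6: ⌊$65,149 × 125%/10⌋ = $8,143. Book value $57,006.
Year 7: ⌊$57,006 × 125%/10⌋ = $7,125. Book value $49,881.
Year 8: ⌊$49,881 × 125%/10⌋ = $6,235. Book value $43,646.
Year 9: ⌊$43,646 × 125%/10⌋ = $5,455. Book value $38,191.
Year 10 (final): $38,191 − $18,300 = $19,891. Book value $18,300.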